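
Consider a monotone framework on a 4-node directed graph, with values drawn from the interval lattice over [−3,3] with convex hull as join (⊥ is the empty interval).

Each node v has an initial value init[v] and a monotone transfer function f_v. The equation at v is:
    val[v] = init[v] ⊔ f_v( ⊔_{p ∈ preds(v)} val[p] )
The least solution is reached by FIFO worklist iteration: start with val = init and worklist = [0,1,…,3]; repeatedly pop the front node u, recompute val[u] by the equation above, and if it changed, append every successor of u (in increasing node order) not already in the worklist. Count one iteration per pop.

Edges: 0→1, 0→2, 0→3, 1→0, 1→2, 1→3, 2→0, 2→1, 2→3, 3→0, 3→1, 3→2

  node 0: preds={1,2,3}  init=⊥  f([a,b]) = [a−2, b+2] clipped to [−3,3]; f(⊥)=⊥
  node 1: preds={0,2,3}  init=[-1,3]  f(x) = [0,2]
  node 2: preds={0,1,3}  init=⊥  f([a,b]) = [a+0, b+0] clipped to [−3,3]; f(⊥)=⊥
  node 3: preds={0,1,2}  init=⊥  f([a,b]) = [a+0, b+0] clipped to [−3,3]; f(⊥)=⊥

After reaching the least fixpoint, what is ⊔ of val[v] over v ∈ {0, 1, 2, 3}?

[-3,3]

Worklist (7 pops):
  #1 pop 0: in=[-1,3] → [-3,3] (was ⊥); enqueue []
  #2 pop 1: in=[-3,3] → [-1,3] (no change)
  #3 pop 2: in=[-3,3] → [-3,3] (was ⊥); enqueue [0,1]
  #4 pop 3: in=[-3,3] → [-3,3] (was ⊥); enqueue [2]
  #5 pop 0: in=[-3,3] → [-3,3] (no change)
  #6 pop 1: in=[-3,3] → [-1,3] (no change)
  #7 pop 2: in=[-3,3] → [-3,3] (no change)

Fixpoint:
  val[0] = [-3,3]
  val[1] = [-1,3]
  val[2] = [-3,3]
  val[3] = [-3,3]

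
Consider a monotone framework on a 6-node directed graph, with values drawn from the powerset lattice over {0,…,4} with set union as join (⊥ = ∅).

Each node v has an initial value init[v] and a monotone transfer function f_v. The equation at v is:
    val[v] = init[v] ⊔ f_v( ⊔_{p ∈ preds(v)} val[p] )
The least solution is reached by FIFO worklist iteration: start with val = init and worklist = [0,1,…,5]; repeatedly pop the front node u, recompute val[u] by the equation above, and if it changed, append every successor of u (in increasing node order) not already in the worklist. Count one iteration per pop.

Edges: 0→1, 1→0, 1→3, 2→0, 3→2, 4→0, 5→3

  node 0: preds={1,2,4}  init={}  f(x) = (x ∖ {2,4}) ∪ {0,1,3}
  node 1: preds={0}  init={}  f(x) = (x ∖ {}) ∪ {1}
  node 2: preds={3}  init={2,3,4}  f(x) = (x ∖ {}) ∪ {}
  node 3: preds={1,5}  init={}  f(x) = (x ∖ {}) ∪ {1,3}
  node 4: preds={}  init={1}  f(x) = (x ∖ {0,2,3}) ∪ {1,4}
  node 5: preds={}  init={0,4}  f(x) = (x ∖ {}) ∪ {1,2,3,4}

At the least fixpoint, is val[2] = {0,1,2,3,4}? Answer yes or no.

yes

Iteration log — 11 steps:
  step 1. node 0  ⊔preds={1,2,3,4}  new={0,1,3}  old={}  +wl: 
  step 2. node 1  ⊔preds={0,1,3}  new={0,1,3}  old={}  +wl: 0
  step 3. node 2  ⊔preds={}  new={2,3,4}  stable
  step 4. node 3  ⊔preds={0,1,3,4}  new={0,1,3,4}  old={}  +wl: 2
  step 5. node 4  ⊔preds={}  new={1,4}  old={1}  +wl: 
  step 6. node 5  ⊔preds={}  new={0,1,2,3,4}  old={0,4}  +wl: 3
  step 7. node 0  ⊔preds={0,1,2,3,4}  new={0,1,3}  stable
  step 8. node 2  ⊔preds={0,1,3,4}  new={0,1,2,3,4}  old={2,3,4}  +wl: 0
  step 9. node 3  ⊔preds={0,1,2,3,4}  new={0,1,2,3,4}  old={0,1,3,4}  +wl: 2
  step 10. node 0  ⊔preds={0,1,2,3,4}  new={0,1,3}  stable
  step 11. node 2  ⊔preds={0,1,2,3,4}  new={0,1,2,3,4}  stable

Least fixpoint reached:
  node 0: {0,1,3}
  node 1: {0,1,3}
  node 2: {0,1,2,3,4}
  node 3: {0,1,2,3,4}
  node 4: {1,4}
  node 5: {0,1,2,3,4}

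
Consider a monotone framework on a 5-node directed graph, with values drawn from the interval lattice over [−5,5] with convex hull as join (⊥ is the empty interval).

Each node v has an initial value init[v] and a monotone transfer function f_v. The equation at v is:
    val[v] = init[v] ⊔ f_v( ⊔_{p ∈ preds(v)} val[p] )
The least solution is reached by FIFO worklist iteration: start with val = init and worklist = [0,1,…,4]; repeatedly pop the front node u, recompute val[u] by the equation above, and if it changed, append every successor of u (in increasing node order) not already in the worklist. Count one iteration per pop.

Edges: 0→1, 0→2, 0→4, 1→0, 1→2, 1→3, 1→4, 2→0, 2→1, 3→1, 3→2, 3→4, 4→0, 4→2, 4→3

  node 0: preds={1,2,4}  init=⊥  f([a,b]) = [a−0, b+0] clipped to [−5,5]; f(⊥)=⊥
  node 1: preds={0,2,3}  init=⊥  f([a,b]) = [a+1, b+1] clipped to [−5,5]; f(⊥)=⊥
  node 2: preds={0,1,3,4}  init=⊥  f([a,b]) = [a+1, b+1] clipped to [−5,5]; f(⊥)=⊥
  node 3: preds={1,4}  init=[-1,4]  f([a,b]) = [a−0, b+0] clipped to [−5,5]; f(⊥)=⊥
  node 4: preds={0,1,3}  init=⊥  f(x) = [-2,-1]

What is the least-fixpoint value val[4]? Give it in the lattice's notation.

[-2,-1]

Worklist (13 pops):
  #1 pop 0: in=⊥ → ⊥ (no change)
  #2 pop 1: in=[-1,4] → [0,5] (was ⊥); enqueue [0]
  #3 pop 2: in=[-1,5] → [0,5] (was ⊥); enqueue [1]
  #4 pop 3: in=[0,5] → [-1,5] (was [-1,4]); enqueue [2]
  #5 pop 4: in=[-1,5] → [-2,-1] (was ⊥); enqueue [3]
  #6 pop 0: in=[-2,5] → [-2,5] (was ⊥); enqueue [4]
  #7 pop 1: in=[-2,5] → [-1,5] (was [0,5]); enqueue [0]
  #8 pop 2: in=[-2,5] → [-1,5] (was [0,5]); enqueue [1]
  #9 pop 3: in=[-2,5] → [-2,5] (was [-1,5]); enqueue [2]
  #10 pop 4: in=[-2,5] → [-2,-1] (no change)
  #11 pop 0: in=[-2,5] → [-2,5] (no change)
  #12 pop 1: in=[-2,5] → [-1,5] (no change)
  #13 pop 2: in=[-2,5] → [-1,5] (no change)

Fixpoint:
  val[0] = [-2,5]
  val[1] = [-1,5]
  val[2] = [-1,5]
  val[3] = [-2,5]
  val[4] = [-2,-1]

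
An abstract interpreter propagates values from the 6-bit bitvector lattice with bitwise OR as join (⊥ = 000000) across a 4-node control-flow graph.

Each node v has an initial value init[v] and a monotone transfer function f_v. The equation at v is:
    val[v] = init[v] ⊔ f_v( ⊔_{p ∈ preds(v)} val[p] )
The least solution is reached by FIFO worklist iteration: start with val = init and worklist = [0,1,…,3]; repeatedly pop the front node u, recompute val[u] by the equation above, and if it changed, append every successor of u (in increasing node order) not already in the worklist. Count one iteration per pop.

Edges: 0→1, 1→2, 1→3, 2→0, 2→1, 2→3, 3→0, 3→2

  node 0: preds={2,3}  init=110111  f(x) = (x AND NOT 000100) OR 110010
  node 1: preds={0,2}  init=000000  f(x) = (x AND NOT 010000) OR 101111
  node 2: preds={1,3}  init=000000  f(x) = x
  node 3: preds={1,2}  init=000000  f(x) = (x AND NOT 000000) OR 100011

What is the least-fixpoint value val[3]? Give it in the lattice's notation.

Worklist (7 pops):
  #1 pop 0: in=000000 → 110111 (no change)
  #2 pop 1: in=110111 → 101111 (was 000000); enqueue []
  #3 pop 2: in=101111 → 101111 (was 000000); enqueue [0,1]
  #4 pop 3: in=101111 → 101111 (was 000000); enqueue [2]
  #5 pop 0: in=101111 → 111111 (was 110111); enqueue []
  #6 pop 1: in=111111 → 101111 (no change)
  #7 pop 2: in=101111 → 101111 (no change)

Fixpoint:
  val[0] = 111111
  val[1] = 101111
  val[2] = 101111
  val[3] = 101111

101111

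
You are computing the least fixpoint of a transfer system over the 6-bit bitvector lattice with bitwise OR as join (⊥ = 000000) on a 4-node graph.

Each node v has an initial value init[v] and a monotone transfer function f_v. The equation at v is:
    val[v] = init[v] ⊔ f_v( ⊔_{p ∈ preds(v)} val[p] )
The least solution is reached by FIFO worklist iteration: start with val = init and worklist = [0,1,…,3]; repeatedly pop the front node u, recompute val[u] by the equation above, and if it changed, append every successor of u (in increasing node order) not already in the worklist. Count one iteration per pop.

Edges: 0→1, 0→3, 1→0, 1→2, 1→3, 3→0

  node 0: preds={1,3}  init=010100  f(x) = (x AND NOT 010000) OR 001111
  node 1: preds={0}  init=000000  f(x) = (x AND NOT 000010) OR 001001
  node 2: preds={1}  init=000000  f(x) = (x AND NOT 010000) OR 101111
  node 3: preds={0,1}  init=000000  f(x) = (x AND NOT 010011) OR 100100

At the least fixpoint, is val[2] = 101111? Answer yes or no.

Worklist (9 pops):
  #1 pop 0: in=000000 → 011111 (was 010100); enqueue []
  #2 pop 1: in=011111 → 011101 (was 000000); enqueue [0]
  #3 pop 2: in=011101 → 101111 (was 000000); enqueue []
  #4 pop 3: in=011111 → 101100 (was 000000); enqueue []
  #5 pop 0: in=111101 → 111111 (was 011111); enqueue [1,3]
  #6 pop 1: in=111111 → 111101 (was 011101); enqueue [0,2]
  #7 pop 3: in=111111 → 101100 (no change)
  #8 pop 0: in=111101 → 111111 (no change)
  #9 pop 2: in=111101 → 101111 (no change)

Fixpoint:
  val[0] = 111111
  val[1] = 111101
  val[2] = 101111
  val[3] = 101100

yes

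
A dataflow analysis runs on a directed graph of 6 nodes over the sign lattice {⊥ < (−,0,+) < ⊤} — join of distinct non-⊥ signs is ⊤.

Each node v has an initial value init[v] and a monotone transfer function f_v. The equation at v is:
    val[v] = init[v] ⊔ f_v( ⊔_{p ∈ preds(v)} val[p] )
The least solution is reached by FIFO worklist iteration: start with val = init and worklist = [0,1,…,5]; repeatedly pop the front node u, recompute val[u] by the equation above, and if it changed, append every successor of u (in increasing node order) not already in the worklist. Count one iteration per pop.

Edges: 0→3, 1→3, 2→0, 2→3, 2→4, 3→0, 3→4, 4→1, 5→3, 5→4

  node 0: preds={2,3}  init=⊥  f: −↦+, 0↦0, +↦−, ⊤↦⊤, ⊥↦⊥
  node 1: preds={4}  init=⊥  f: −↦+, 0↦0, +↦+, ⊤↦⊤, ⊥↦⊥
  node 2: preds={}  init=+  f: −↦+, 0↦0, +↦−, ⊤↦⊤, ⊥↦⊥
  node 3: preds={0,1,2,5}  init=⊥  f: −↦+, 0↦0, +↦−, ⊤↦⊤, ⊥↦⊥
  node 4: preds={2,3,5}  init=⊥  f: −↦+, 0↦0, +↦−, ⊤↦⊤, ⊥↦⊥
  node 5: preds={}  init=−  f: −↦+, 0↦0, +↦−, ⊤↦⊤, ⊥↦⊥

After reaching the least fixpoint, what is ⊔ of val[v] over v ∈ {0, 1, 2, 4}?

Worklist (9 pops):
  #1 pop 0: in=+ → − (was ⊥); enqueue []
  #2 pop 1: in=⊥ → ⊥ (no change)
  #3 pop 2: in=⊥ → + (no change)
  #4 pop 3: in=⊤ → ⊤ (was ⊥); enqueue [0]
  #5 pop 4: in=⊤ → ⊤ (was ⊥); enqueue [1]
  #6 pop 5: in=⊥ → − (no change)
  #7 pop 0: in=⊤ → ⊤ (was −); enqueue [3]
  #8 pop 1: in=⊤ → ⊤ (was ⊥); enqueue []
  #9 pop 3: in=⊤ → ⊤ (no change)

Fixpoint:
  val[0] = ⊤
  val[1] = ⊤
  val[2] = +
  val[3] = ⊤
  val[4] = ⊤
  val[5] = −

⊤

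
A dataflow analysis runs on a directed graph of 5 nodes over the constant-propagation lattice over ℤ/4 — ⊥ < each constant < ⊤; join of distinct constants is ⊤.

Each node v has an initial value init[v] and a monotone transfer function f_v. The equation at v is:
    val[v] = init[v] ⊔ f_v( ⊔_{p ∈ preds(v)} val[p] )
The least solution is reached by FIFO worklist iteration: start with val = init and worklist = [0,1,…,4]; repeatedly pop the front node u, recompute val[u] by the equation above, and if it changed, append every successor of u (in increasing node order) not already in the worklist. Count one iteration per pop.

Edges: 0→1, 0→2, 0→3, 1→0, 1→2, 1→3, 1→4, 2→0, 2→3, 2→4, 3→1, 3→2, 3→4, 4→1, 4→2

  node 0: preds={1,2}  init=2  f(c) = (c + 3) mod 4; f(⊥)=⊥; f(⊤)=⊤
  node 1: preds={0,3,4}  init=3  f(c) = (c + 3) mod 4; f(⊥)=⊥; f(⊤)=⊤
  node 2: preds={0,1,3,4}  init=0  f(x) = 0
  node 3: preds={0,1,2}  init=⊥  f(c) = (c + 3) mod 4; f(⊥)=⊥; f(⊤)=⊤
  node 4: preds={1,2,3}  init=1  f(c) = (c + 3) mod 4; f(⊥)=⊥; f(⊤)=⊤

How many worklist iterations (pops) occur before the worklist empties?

8

Trace (8 dequeues):
  [1] u=0 | in ⊤ | out ⊤ | prev 2 | push {}
  [2] u=1 | in ⊤ | out ⊤ | prev 3 | push {0}
  [3] u=2 | in ⊤ | out 0 | ==
  [4] u=3 | in ⊤ | out ⊤ | prev ⊥ | push {1,2}
  [5] u=4 | in ⊤ | out ⊤ | prev 1 | push {}
  [6] u=0 | in ⊤ | out ⊤ | ==
  [7] u=1 | in ⊤ | out ⊤ | ==
  [8] u=2 | in ⊤ | out 0 | ==

Converged values:
  [0] ⊤
  [1] ⊤
  [2] 0
  [3] ⊤
  [4] ⊤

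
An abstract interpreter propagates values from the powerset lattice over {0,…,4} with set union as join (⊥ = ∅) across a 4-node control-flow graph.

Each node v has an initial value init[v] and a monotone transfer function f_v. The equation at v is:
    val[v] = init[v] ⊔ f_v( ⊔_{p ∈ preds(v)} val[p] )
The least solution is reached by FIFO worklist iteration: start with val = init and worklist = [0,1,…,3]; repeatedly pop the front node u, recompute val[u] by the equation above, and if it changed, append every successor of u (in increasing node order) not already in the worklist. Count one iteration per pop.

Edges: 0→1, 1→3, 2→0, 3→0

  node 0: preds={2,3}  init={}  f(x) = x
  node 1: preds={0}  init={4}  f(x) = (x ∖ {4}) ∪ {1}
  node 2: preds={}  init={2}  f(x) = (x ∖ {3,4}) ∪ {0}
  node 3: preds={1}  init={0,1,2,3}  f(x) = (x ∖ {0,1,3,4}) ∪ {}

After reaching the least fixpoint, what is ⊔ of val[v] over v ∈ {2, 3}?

Iteration log — 5 steps:
  step 1. node 0  ⊔preds={0,1,2,3}  new={0,1,2,3}  old={}  +wl: 
  step 2. node 1  ⊔preds={0,1,2,3}  new={0,1,2,3,4}  old={4}  +wl: 
  step 3. node 2  ⊔preds={}  new={0,2}  old={2}  +wl: 0
  step 4. node 3  ⊔preds={0,1,2,3,4}  new={0,1,2,3}  stable
  step 5. node 0  ⊔preds={0,1,2,3}  new={0,1,2,3}  stable

Least fixpoint reached:
  node 0: {0,1,2,3}
  node 1: {0,1,2,3,4}
  node 2: {0,2}
  node 3: {0,1,2,3}

{0,1,2,3}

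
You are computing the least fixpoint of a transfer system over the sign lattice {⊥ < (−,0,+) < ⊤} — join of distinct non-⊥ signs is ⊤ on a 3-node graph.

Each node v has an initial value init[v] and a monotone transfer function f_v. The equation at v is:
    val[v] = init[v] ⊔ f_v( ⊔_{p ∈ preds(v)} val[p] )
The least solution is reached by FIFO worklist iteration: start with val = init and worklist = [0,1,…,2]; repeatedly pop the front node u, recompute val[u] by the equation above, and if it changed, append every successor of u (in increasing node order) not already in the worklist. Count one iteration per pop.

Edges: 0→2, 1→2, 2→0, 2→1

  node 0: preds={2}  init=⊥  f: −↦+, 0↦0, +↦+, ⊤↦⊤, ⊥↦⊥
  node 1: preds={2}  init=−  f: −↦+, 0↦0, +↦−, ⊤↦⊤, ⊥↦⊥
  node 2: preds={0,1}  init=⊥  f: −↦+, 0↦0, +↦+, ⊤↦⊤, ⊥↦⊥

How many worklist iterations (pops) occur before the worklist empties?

Iteration log — 9 steps:
  step 1. node 0  ⊔preds=⊥  new=⊥  stable
  step 2. node 1  ⊔preds=⊥  new=−  stable
  step 3. node 2  ⊔preds=−  new=+  old=⊥  +wl: 0,1
  step 4. node 0  ⊔preds=+  new=+  old=⊥  +wl: 2
  step 5. node 1  ⊔preds=+  new=−  stable
  step 6. node 2  ⊔preds=⊤  new=⊤  old=+  +wl: 0,1
  step 7. node 0  ⊔preds=⊤  new=⊤  old=+  +wl: 2
  step 8. node 1  ⊔preds=⊤  new=⊤  old=−  +wl: 
  step 9. node 2  ⊔preds=⊤  new=⊤  stable

Least fixpoint reached:
  node 0: ⊤
  node 1: ⊤
  node 2: ⊤

9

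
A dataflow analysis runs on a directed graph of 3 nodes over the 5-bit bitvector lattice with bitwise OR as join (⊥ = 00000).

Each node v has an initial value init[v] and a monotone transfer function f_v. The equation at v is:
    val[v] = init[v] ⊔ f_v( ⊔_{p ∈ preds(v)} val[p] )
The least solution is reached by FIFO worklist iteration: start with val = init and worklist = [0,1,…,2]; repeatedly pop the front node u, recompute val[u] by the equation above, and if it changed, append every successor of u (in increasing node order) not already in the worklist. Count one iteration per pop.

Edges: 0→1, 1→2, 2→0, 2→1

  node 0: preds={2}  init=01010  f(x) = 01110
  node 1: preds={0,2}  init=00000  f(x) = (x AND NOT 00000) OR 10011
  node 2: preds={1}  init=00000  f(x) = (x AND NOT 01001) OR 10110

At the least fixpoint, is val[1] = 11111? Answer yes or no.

Trace (5 dequeues):
  [1] u=0 | in 00000 | out 01110 | prev 01010 | push {}
  [2] u=1 | in 01110 | out 11111 | prev 00000 | push {}
  [3] u=2 | in 11111 | out 10110 | prev 00000 | push {0,1}
  [4] u=0 | in 10110 | out 01110 | ==
  [5] u=1 | in 11110 | out 11111 | ==

Converged values:
  [0] 01110
  [1] 11111
  [2] 10110

yes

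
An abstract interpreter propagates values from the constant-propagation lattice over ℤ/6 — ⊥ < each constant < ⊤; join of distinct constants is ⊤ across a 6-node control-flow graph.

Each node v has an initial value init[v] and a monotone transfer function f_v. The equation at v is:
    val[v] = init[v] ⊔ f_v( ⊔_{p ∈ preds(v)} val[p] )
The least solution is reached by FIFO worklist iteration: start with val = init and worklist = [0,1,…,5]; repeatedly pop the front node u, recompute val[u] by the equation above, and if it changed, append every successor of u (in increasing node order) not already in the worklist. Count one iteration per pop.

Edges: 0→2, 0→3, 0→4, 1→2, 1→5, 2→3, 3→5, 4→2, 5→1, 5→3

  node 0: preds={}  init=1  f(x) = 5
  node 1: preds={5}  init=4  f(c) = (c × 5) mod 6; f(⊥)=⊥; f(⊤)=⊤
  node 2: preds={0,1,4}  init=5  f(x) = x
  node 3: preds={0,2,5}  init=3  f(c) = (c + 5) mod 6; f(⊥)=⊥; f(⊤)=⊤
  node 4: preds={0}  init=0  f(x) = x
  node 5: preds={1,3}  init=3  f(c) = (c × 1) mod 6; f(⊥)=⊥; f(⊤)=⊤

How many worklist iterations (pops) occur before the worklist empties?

Iteration log — 9 steps:
  step 1. node 0  ⊔preds=⊥  new=⊤  old=1  +wl: 
  step 2. node 1  ⊔preds=3  new=⊤  old=4  +wl: 
  step 3. node 2  ⊔preds=⊤  new=⊤  old=5  +wl: 
  step 4. node 3  ⊔preds=⊤  new=⊤  old=3  +wl: 
  step 5. node 4  ⊔preds=⊤  new=⊤  old=0  +wl: 2
  step 6. node 5  ⊔preds=⊤  new=⊤  old=3  +wl: 1,3
  step 7. node 2  ⊔preds=⊤  new=⊤  stable
  step 8. node 1  ⊔preds=⊤  new=⊤  stable
  step 9. node 3  ⊔preds=⊤  new=⊤  stable

Least fixpoint reached:
  node 0: ⊤
  node 1: ⊤
  node 2: ⊤
  node 3: ⊤
  node 4: ⊤
  node 5: ⊤

9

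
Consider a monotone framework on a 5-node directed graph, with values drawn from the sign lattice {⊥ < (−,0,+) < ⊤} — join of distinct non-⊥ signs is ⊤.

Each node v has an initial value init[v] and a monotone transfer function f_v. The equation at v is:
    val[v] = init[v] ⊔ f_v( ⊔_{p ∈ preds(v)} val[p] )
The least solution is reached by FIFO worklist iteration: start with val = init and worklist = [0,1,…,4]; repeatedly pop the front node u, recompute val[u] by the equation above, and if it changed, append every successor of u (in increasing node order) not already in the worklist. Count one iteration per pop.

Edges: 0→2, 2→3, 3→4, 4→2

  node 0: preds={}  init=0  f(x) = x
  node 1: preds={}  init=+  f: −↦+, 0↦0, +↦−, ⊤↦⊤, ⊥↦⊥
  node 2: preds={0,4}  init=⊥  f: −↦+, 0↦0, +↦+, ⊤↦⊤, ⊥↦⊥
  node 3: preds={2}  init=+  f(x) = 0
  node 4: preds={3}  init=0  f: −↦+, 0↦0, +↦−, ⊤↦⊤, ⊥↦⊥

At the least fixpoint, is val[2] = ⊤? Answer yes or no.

yes

Worklist (7 pops):
  #1 pop 0: in=⊥ → 0 (no change)
  #2 pop 1: in=⊥ → + (no change)
  #3 pop 2: in=0 → 0 (was ⊥); enqueue []
  #4 pop 3: in=0 → ⊤ (was +); enqueue []
  #5 pop 4: in=⊤ → ⊤ (was 0); enqueue [2]
  #6 pop 2: in=⊤ → ⊤ (was 0); enqueue [3]
  #7 pop 3: in=⊤ → ⊤ (no change)

Fixpoint:
  val[0] = 0
  val[1] = +
  val[2] = ⊤
  val[3] = ⊤
  val[4] = ⊤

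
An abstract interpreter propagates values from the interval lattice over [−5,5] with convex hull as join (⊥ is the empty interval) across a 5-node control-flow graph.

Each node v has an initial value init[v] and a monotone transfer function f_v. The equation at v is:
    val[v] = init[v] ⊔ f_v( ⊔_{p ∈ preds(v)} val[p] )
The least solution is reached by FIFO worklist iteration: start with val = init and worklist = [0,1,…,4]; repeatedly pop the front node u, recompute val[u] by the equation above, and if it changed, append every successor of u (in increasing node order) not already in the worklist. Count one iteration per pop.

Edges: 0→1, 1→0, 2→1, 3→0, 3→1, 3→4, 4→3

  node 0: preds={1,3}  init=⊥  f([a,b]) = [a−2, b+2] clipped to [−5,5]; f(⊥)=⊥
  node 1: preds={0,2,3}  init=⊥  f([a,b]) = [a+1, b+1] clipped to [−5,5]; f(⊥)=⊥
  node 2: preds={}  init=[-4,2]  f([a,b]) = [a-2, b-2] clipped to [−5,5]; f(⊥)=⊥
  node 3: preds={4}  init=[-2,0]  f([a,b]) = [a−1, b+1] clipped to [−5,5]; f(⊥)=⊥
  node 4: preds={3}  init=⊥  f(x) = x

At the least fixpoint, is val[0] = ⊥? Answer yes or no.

no

Trace (27 dequeues):
  [1] u=0 | in [-2,0] | out [-4,2] | prev ⊥ | push {}
  [2] u=1 | in [-4,2] | out [-3,3] | prev ⊥ | push {0}
  [3] u=2 | in ⊥ | out [-4,2] | ==
  [4] u=3 | in ⊥ | out [-2,0] | ==
  [5] u=4 | in [-2,0] | out [-2,0] | prev ⊥ | push {3}
  [6] u=0 | in [-3,3] | out [-5,5] | prev [-4,2] | push {1}
  [7] u=3 | in [-2,0] | out [-3,1] | prev [-2,0] | push {0,4}
  [8] u=1 | in [-5,5] | out [-4,5] | prev [-3,3] | push {}
  [9] u=0 | in [-4,5] | out [-5,5] | ==
  [10] u=4 | in [-3,1] | out [-3,1] | prev [-2,0] | push {3}
  [11] u=3 | in [-3,1] | out [-4,2] | prev [-3,1] | push {0,1,4}
  [12] u=0 | in [-4,5] | out [-5,5] | ==
  [13] u=1 | in [-5,5] | out [-4,5] | ==
  [14] u=4 | in [-4,2] | out [-4,2] | prev [-3,1] | push {3}
  [15] u=3 | in [-4,2] | out [-5,3] | prev [-4,2] | push {0,1,4}
  [16] u=0 | in [-5,5] | out [-5,5] | ==
  [17] u=1 | in [-5,5] | out [-4,5] | ==
  [18] u=4 | in [-5,3] | out [-5,3] | prev [-4,2] | push {3}
  [19] u=3 | in [-5,3] | out [-5,4] | prev [-5,3] | push {0,1,4}
  [20] u=0 | in [-5,5] | out [-5,5] | ==
  [21] u=1 | in [-5,5] | out [-4,5] | ==
  [22] u=4 | in [-5,4] | out [-5,4] | prev [-5,3] | push {3}
  [23] u=3 | in [-5,4] | out [-5,5] | prev [-5,4] | push {0,1,4}
  [24] u=0 | in [-5,5] | out [-5,5] | ==
  [25] u=1 | in [-5,5] | out [-4,5] | ==
  [26] u=4 | in [-5,5] | out [-5,5] | prev [-5,4] | push {3}
  [27] u=3 | in [-5,5] | out [-5,5] | ==

Converged values:
  [0] [-5,5]
  [1] [-4,5]
  [2] [-4,2]
  [3] [-5,5]
  [4] [-5,5]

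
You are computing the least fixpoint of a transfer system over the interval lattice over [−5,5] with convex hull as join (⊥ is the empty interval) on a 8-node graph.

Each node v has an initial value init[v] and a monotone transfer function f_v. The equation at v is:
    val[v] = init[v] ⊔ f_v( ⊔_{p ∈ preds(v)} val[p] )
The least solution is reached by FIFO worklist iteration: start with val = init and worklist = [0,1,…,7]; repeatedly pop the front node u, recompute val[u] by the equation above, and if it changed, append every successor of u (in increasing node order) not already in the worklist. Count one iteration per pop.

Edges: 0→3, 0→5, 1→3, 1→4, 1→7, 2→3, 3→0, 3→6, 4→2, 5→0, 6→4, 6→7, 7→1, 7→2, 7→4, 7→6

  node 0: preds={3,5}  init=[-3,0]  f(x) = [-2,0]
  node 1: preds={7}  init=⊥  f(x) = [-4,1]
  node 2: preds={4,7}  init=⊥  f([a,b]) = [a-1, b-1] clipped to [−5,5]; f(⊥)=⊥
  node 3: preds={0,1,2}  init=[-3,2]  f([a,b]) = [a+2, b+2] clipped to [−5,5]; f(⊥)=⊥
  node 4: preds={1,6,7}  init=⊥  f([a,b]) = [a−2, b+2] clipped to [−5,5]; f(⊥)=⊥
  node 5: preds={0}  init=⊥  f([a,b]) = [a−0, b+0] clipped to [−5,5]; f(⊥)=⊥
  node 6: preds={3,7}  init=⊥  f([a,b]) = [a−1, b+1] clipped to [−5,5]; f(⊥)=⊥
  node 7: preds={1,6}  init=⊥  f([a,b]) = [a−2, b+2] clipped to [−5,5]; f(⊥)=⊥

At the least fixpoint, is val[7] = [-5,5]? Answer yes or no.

Trace (19 dequeues):
  [1] u=0 | in [-3,2] | out [-3,0] | ==
  [2] u=1 | in ⊥ | out [-4,1] | prev ⊥ | push {}
  [3] u=2 | in ⊥ | out ⊥ | ==
  [4] u=3 | in [-4,1] | out [-3,3] | prev [-3,2] | push {0}
  [5] u=4 | in [-4,1] | out [-5,3] | prev ⊥ | push {2}
  [6] u=5 | in [-3,0] | out [-3,0] | prev ⊥ | push {}
  [7] u=6 | in [-3,3] | out [-4,4] | prev ⊥ | push {4}
  [8] u=7 | in [-4,4] | out [-5,5] | prev ⊥ | push {1,6}
  [9] u=0 | in [-3,3] | out [-3,0] | ==
  [10] u=2 | in [-5,5] | out [-5,4] | prev ⊥ | push {3}
  [11] u=4 | in [-5,5] | out [-5,5] | prev [-5,3] | push {2}
  [12] u=1 | in [-5,5] | out [-4,1] | ==
  [13] u=6 | in [-5,5] | out [-5,5] | prev [-4,4] | push {4,7}
  [14] u=3 | in [-5,4] | out [-3,5] | prev [-3,3] | push {0,6}
  [15] u=2 | in [-5,5] | out [-5,4] | ==
  [16] u=4 | in [-5,5] | out [-5,5] | ==
  [17] u=7 | in [-5,5] | out [-5,5] | ==
  [18] u=0 | in [-3,5] | out [-3,0] | ==
  [19] u=6 | in [-5,5] | out [-5,5] | ==

Converged values:
  [0] [-3,0]
  [1] [-4,1]
  [2] [-5,4]
  [3] [-3,5]
  [4] [-5,5]
  [5] [-3,0]
  [6] [-5,5]
  [7] [-5,5]

yes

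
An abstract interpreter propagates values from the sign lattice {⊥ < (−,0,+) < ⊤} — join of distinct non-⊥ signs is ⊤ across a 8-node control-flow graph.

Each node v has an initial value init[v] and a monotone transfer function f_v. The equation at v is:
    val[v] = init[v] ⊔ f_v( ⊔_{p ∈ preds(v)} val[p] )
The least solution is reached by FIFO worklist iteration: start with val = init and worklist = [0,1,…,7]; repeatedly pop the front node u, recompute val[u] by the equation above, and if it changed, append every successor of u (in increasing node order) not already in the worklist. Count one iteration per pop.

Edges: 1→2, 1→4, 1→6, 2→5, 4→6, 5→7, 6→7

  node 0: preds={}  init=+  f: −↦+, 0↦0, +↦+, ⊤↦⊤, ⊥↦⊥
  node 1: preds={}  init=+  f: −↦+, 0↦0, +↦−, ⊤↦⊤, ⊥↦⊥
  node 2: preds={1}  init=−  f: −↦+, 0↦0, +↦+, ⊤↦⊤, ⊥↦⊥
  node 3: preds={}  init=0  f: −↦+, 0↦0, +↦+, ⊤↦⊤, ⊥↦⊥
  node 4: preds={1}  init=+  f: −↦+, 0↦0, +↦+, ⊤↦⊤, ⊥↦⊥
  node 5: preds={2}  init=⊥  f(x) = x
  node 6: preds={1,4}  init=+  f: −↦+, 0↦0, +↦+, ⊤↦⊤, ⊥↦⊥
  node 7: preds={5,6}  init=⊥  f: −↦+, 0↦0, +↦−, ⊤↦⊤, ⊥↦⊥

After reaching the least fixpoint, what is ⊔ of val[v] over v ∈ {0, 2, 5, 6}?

Iteration log — 8 steps:
  step 1. node 0  ⊔preds=⊥  new=+  stable
  step 2. node 1  ⊔preds=⊥  new=+  stable
  step 3. node 2  ⊔preds=+  new=⊤  old=−  +wl: 
  step 4. node 3  ⊔preds=⊥  new=0  stable
  step 5. node 4  ⊔preds=+  new=+  stable
  step 6. node 5  ⊔preds=⊤  new=⊤  old=⊥  +wl: 
  step 7. node 6  ⊔preds=+  new=+  stable
  step 8. node 7  ⊔preds=⊤  new=⊤  old=⊥  +wl: 

Least fixpoint reached:
  node 0: +
  node 1: +
  node 2: ⊤
  node 3: 0
  node 4: +
  node 5: ⊤
  node 6: +
  node 7: ⊤

⊤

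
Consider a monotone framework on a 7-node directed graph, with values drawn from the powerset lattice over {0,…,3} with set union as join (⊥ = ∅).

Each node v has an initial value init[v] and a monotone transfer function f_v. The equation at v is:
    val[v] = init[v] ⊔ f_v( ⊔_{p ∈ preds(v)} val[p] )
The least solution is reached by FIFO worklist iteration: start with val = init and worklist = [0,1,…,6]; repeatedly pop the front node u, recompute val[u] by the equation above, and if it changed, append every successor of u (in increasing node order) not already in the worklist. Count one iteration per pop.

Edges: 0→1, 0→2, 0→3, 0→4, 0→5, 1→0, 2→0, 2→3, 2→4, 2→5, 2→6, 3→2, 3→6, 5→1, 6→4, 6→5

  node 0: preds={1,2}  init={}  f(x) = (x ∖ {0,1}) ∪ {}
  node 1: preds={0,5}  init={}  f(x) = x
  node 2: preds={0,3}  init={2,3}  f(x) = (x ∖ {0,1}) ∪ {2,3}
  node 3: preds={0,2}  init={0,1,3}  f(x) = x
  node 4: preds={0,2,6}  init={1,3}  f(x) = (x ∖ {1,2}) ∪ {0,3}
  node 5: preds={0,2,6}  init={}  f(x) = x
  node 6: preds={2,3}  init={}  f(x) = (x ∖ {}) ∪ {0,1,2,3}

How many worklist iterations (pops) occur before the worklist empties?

14

Worklist (14 pops):
  #1 pop 0: in={2,3} → {2,3} (was {}); enqueue []
  #2 pop 1: in={2,3} → {2,3} (was {}); enqueue [0]
  #3 pop 2: in={0,1,2,3} → {2,3} (no change)
  #4 pop 3: in={2,3} → {0,1,2,3} (was {0,1,3}); enqueue [2]
  #5 pop 4: in={2,3} → {0,1,3} (was {1,3}); enqueue []
  #6 pop 5: in={2,3} → {2,3} (was {}); enqueue [1]
  #7 pop 6: in={0,1,2,3} → {0,1,2,3} (was {}); enqueue [4,5]
  #8 pop 0: in={2,3} → {2,3} (no change)
  #9 pop 2: in={0,1,2,3} → {2,3} (no change)
  #10 pop 1: in={2,3} → {2,3} (no change)
  #11 pop 4: in={0,1,2,3} → {0,1,3} (no change)
  #12 pop 5: in={0,1,2,3} → {0,1,2,3} (was {2,3}); enqueue [1]
  #13 pop 1: in={0,1,2,3} → {0,1,2,3} (was {2,3}); enqueue [0]
  #14 pop 0: in={0,1,2,3} → {2,3} (no change)

Fixpoint:
  val[0] = {2,3}
  val[1] = {0,1,2,3}
  val[2] = {2,3}
  val[3] = {0,1,2,3}
  val[4] = {0,1,3}
  val[5] = {0,1,2,3}
  val[6] = {0,1,2,3}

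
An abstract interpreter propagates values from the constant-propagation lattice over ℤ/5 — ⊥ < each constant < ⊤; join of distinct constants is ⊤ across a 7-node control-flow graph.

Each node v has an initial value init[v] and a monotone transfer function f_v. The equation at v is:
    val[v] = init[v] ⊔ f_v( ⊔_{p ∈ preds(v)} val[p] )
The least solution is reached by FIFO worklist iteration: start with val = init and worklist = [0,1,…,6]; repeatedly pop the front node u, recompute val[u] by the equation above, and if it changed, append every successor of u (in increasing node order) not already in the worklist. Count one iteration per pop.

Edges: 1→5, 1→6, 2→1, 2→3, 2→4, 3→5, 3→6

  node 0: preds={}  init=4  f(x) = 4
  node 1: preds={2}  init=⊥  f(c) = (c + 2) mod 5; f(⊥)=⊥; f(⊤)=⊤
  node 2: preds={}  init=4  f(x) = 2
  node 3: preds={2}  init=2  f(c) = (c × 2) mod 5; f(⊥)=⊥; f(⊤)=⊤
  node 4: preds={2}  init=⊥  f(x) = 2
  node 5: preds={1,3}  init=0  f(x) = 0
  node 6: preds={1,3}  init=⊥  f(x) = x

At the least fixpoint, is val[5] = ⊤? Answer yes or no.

no

Iteration log — 10 steps:
  step 1. node 0  ⊔preds=⊥  new=4  stable
  step 2. node 1  ⊔preds=4  new=1  old=⊥  +wl: 
  step 3. node 2  ⊔preds=⊥  new=⊤  old=4  +wl: 1
  step 4. node 3  ⊔preds=⊤  new=⊤  old=2  +wl: 
  step 5. node 4  ⊔preds=⊤  new=2  old=⊥  +wl: 
  step 6. node 5  ⊔preds=⊤  new=0  stable
  step 7. node 6  ⊔preds=⊤  new=⊤  old=⊥  +wl: 
  step 8. node 1  ⊔preds=⊤  new=⊤  old=1  +wl: 5,6
  step 9. node 5  ⊔preds=⊤  new=0  stable
  step 10. node 6  ⊔preds=⊤  new=⊤  stable

Least fixpoint reached:
  node 0: 4
  node 1: ⊤
  node 2: ⊤
  node 3: ⊤
  node 4: 2
  node 5: 0
  node 6: ⊤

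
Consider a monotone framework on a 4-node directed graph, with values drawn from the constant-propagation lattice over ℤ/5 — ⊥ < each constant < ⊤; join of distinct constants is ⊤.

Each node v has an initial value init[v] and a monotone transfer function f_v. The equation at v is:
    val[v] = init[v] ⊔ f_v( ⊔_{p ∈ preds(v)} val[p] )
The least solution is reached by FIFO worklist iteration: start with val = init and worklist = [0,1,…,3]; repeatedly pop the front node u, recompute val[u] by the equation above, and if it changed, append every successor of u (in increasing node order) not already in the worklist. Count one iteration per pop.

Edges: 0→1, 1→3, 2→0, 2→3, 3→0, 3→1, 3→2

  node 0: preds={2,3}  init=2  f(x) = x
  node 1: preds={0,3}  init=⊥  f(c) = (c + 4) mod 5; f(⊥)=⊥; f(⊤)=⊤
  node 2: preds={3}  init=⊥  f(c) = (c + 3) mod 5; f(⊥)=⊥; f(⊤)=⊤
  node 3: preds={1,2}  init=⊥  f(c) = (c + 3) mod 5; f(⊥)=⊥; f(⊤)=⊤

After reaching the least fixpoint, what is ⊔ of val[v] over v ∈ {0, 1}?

⊤

Iteration log — 13 steps:
  step 1. node 0  ⊔preds=⊥  new=2  stable
  step 2. node 1  ⊔preds=2  new=1  old=⊥  +wl: 
  step 3. node 2  ⊔preds=⊥  new=⊥  stable
  step 4. node 3  ⊔preds=1  new=4  old=⊥  +wl: 0,1,2
  step 5. node 0  ⊔preds=4  new=⊤  old=2  +wl: 
  step 6. node 1  ⊔preds=⊤  new=⊤  old=1  +wl: 3
  step 7. node 2  ⊔preds=4  new=2  old=⊥  +wl: 0
  step 8. node 3  ⊔preds=⊤  new=⊤  old=4  +wl: 1,2
  step 9. node 0  ⊔preds=⊤  new=⊤  stable
  step 10. node 1  ⊔preds=⊤  new=⊤  stable
  step 11. node 2  ⊔preds=⊤  new=⊤  old=2  +wl: 0,3
  step 12. node 0  ⊔preds=⊤  new=⊤  stable
  step 13. node 3  ⊔preds=⊤  new=⊤  stable

Least fixpoint reached:
  node 0: ⊤
  node 1: ⊤
  node 2: ⊤
  node 3: ⊤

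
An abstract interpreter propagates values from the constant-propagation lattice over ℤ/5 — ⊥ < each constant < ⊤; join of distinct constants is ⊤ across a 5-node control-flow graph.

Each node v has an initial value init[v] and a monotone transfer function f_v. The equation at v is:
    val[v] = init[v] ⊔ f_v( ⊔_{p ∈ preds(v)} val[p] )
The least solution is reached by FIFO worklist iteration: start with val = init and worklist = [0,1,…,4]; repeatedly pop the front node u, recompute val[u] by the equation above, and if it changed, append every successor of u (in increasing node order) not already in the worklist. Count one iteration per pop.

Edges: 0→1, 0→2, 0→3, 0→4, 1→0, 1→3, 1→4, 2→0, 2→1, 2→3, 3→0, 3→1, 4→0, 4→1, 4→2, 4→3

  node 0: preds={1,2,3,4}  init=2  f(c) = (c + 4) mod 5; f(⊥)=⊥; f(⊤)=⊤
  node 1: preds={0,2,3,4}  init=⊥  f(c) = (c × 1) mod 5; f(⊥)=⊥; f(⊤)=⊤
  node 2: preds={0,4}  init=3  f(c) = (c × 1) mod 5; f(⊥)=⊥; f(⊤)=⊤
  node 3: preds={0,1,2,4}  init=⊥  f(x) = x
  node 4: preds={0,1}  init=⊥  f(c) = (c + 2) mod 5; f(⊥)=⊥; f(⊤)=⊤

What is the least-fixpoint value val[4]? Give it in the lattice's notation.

⊤

Worklist (10 pops):
  #1 pop 0: in=3 → 2 (no change)
  #2 pop 1: in=⊤ → ⊤ (was ⊥); enqueue [0]
  #3 pop 2: in=2 → ⊤ (was 3); enqueue [1]
  #4 pop 3: in=⊤ → ⊤ (was ⊥); enqueue []
  #5 pop 4: in=⊤ → ⊤ (was ⊥); enqueue [2,3]
  #6 pop 0: in=⊤ → ⊤ (was 2); enqueue [4]
  #7 pop 1: in=⊤ → ⊤ (no change)
  #8 pop 2: in=⊤ → ⊤ (no change)
  #9 pop 3: in=⊤ → ⊤ (no change)
  #10 pop 4: in=⊤ → ⊤ (no change)

Fixpoint:
  val[0] = ⊤
  val[1] = ⊤
  val[2] = ⊤
  val[3] = ⊤
  val[4] = ⊤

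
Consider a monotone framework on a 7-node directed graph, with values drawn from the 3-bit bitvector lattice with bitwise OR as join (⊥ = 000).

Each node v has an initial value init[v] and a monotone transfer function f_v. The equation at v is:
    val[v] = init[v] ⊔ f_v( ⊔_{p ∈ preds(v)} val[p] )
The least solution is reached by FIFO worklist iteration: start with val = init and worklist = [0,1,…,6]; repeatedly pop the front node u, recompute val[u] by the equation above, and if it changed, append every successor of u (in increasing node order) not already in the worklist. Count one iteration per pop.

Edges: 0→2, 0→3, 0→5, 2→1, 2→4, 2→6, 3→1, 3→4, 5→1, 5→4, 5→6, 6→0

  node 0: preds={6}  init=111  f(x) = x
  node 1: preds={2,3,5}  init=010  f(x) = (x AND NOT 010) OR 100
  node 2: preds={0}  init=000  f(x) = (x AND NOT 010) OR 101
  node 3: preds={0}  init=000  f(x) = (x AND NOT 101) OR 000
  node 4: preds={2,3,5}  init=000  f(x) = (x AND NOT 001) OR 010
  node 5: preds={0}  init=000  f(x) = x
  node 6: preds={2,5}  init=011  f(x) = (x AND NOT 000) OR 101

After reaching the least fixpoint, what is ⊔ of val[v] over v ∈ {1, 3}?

111

Iteration log — 10 steps:
  step 1. node 0  ⊔preds=011  new=111  stable
  step 2. node 1  ⊔preds=000  new=110  old=010  +wl: 
  step 3. node 2  ⊔preds=111  new=101  old=000  +wl: 1
  step 4. node 3  ⊔preds=111  new=010  old=000  +wl: 
  step 5. node 4  ⊔preds=111  new=110  old=000  +wl: 
  step 6. node 5  ⊔preds=111  new=111  old=000  +wl: 4
  step 7. node 6  ⊔preds=111  new=111  old=011  +wl: 0
  step 8. node 1  ⊔preds=111  new=111  old=110  +wl: 
  step 9. node 4  ⊔preds=111  new=110  stable
  step 10. node 0  ⊔preds=111  new=111  stable

Least fixpoint reached:
  node 0: 111
  node 1: 111
  node 2: 101
  node 3: 010
  node 4: 110
  node 5: 111
  node 6: 111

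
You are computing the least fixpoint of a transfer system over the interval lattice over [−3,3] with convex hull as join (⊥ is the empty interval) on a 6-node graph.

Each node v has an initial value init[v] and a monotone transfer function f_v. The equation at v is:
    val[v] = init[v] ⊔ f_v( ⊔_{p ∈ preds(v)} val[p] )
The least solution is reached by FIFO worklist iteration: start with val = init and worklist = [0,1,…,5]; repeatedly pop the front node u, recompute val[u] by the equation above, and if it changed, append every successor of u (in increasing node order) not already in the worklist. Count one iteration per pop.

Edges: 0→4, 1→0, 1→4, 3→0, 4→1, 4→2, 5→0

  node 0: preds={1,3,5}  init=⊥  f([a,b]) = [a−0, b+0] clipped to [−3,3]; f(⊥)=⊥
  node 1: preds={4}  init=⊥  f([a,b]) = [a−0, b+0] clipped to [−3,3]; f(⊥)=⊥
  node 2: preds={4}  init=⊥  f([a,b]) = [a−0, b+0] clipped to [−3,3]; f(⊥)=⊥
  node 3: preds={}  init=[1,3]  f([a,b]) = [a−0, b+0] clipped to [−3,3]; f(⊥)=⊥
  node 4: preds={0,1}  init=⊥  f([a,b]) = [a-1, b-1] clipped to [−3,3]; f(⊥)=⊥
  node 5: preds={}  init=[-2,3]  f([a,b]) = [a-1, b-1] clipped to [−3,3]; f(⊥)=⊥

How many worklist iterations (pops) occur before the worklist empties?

Iteration log — 10 steps:
  step 1. node 0  ⊔preds=[-2,3]  new=[-2,3]  old=⊥  +wl: 
  step 2. node 1  ⊔preds=⊥  new=⊥  stable
  step 3. node 2  ⊔preds=⊥  new=⊥  stable
  step 4. node 3  ⊔preds=⊥  new=[1,3]  stable
  step 5. node 4  ⊔preds=[-2,3]  new=[-3,2]  old=⊥  +wl: 1,2
  step 6. node 5  ⊔preds=⊥  new=[-2,3]  stable
  step 7. node 1  ⊔preds=[-3,2]  new=[-3,2]  old=⊥  +wl: 0,4
  step 8. node 2  ⊔preds=[-3,2]  new=[-3,2]  old=⊥  +wl: 
  step 9. node 0  ⊔preds=[-3,3]  new=[-3,3]  old=[-2,3]  +wl: 
  step 10. node 4  ⊔preds=[-3,3]  new=[-3,2]  stable

Least fixpoint reached:
  node 0: [-3,3]
  node 1: [-3,2]
  node 2: [-3,2]
  node 3: [1,3]
  node 4: [-3,2]
  node 5: [-2,3]

10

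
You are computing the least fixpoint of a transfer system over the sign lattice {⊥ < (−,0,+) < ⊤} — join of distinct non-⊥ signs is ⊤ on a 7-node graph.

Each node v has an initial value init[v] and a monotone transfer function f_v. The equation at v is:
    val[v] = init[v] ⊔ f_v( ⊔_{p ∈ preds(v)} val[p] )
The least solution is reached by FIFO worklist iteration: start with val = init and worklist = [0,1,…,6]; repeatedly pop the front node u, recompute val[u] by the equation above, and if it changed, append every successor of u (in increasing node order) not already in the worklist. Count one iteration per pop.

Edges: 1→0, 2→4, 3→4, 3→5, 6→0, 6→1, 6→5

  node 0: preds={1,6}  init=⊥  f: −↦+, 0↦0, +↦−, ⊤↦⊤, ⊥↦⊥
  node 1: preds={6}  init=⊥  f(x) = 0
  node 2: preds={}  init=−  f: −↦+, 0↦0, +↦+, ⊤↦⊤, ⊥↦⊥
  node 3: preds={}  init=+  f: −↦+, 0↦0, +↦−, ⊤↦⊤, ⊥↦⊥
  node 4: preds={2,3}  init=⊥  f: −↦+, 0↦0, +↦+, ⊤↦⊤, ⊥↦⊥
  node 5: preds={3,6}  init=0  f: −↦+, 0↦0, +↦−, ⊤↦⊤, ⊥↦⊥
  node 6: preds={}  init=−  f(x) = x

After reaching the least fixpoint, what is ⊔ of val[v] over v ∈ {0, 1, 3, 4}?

⊤

Iteration log — 8 steps:
  step 1. node 0  ⊔preds=−  new=+  old=⊥  +wl: 
  step 2. node 1  ⊔preds=−  new=0  old=⊥  +wl: 0
  step 3. node 2  ⊔preds=⊥  new=−  stable
  step 4. node 3  ⊔preds=⊥  new=+  stable
  step 5. node 4  ⊔preds=⊤  new=⊤  old=⊥  +wl: 
  step 6. node 5  ⊔preds=⊤  new=⊤  old=0  +wl: 
  step 7. node 6  ⊔preds=⊥  new=−  stable
  step 8. node 0  ⊔preds=⊤  new=⊤  old=+  +wl: 

Least fixpoint reached:
  node 0: ⊤
  node 1: 0
  node 2: −
  node 3: +
  node 4: ⊤
  node 5: ⊤
  node 6: −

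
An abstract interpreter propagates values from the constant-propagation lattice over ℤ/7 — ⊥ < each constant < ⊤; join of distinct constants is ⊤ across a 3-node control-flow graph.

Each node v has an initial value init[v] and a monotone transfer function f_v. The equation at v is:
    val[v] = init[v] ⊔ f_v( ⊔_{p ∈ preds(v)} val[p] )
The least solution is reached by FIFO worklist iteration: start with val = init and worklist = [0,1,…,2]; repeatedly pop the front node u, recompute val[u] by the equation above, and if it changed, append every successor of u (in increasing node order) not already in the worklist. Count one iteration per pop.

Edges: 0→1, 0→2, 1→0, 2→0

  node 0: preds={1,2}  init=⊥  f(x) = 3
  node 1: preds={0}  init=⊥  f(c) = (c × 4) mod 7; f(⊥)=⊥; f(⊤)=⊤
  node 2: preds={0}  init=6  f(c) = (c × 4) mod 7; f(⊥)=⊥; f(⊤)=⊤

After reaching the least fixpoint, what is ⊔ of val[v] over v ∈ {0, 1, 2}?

⊤

Trace (4 dequeues):
  [1] u=0 | in 6 | out 3 | prev ⊥ | push {}
  [2] u=1 | in 3 | out 5 | prev ⊥ | push {0}
  [3] u=2 | in 3 | out ⊤ | prev 6 | push {}
  [4] u=0 | in ⊤ | out 3 | ==

Converged values:
  [0] 3
  [1] 5
  [2] ⊤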